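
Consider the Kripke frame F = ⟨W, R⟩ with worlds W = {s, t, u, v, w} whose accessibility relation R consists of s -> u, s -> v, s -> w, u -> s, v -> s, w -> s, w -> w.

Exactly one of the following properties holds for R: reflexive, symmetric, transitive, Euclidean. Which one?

symmetric

Reflexive: no — s is not related to itself.
Symmetric: yes — every pair in R has its reverse in R.
Transitive: no — u R s and s R v, but not u R v.
Euclidean: no — s R u and s R v, but not u R v.
Only symmetric holds.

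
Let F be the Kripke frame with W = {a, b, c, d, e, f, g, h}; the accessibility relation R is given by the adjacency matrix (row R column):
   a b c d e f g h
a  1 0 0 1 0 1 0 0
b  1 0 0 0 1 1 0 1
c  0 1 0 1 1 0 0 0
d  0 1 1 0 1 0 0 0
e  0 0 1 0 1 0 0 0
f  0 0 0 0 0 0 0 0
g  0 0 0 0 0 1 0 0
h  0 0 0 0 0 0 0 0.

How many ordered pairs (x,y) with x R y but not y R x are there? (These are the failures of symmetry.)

Enumerating: (a,d), (a,f), (b,a), (b,e), (b,f), (b,h), (c,b), (d,b), (d,e), (g,f).

10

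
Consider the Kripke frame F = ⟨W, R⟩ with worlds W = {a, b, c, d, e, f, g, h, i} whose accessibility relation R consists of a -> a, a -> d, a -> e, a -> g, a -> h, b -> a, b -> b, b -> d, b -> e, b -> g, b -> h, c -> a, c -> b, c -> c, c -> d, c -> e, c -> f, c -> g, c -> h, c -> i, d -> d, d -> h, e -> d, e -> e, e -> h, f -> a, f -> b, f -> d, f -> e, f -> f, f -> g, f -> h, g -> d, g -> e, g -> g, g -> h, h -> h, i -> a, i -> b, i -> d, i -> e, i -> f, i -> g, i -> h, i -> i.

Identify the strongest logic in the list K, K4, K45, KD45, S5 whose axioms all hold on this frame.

K4

Transitive (axiom 4): yes — every two-step R-path is closed by a direct edge.
Euclidean (axiom 5): no — a R d and a R e, but not d R e.
Serial (axiom D): yes — every world has a successor (e.g. a R a).
Reflexive (axiom T): yes — every world is R-related to itself.
So F validates K, K4; K45 would additionally require R to be Euclidean. The strongest is K4.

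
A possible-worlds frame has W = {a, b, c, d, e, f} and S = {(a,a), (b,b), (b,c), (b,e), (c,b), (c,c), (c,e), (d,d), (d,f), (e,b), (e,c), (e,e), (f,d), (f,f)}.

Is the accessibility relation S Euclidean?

Yes

Euclidean: yes — any two successors of a common world are S-related.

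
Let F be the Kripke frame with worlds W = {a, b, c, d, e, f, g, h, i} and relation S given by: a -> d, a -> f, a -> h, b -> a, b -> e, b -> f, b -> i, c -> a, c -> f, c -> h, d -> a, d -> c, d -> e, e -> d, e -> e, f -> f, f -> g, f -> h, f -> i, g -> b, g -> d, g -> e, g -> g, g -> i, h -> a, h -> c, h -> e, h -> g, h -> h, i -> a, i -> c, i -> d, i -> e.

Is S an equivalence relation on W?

No

Reflexive: no — a is not related to itself.
Symmetric: no — a S f but not f S a.
Transitive: no — a S d and d S c, but not a S c.
So S is not an equivalence relation.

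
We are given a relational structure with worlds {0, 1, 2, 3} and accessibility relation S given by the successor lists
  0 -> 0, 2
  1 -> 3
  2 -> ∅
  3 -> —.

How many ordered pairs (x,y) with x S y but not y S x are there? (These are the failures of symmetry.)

Enumerating: (0,2), (1,3).

2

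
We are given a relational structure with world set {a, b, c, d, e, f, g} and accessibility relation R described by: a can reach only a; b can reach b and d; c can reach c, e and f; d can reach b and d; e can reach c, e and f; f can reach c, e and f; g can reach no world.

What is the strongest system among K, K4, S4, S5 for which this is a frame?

K4

Transitive (axiom 4): yes — every two-step R-path is closed by a direct edge.
Reflexive (axiom T): no — g is not related to itself.
Euclidean (axiom 5): yes — any two successors of a common world are R-related.
So F validates K, K4; S4 would additionally require R to be reflexive. The strongest is K4.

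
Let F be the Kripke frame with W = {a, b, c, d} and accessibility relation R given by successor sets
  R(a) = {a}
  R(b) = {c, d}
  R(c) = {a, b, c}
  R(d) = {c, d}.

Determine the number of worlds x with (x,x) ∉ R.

Enumerating: b.

1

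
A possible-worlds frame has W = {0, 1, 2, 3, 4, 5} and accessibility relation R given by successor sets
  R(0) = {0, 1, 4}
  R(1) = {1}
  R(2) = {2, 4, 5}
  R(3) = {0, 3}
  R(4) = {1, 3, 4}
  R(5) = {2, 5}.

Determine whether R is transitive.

No

Transitive: no — 0 R 4 and 4 R 3, but not 0 R 3.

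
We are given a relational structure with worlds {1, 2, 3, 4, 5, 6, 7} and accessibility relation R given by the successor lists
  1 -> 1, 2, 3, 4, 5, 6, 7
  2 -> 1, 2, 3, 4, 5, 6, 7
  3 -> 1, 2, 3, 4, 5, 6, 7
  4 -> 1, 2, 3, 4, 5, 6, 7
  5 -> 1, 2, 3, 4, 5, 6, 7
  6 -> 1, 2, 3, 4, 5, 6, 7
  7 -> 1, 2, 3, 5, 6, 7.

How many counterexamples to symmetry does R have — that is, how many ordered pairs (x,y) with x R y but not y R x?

1

Enumerating: (4,7).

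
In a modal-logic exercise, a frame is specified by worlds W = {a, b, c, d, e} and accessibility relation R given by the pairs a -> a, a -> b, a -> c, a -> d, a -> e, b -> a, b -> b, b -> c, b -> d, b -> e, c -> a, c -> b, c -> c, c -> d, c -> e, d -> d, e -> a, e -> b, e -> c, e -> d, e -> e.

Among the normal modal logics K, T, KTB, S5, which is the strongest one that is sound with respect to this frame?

T

Reflexive (axiom T): yes — every world is R-related to itself.
Symmetric (axiom B): no — a R d but not d R a.
Euclidean (axiom 5): no — a R d and a R b, but not d R b.
So F validates K, T; KTB would additionally require R to be symmetric. The strongest is T.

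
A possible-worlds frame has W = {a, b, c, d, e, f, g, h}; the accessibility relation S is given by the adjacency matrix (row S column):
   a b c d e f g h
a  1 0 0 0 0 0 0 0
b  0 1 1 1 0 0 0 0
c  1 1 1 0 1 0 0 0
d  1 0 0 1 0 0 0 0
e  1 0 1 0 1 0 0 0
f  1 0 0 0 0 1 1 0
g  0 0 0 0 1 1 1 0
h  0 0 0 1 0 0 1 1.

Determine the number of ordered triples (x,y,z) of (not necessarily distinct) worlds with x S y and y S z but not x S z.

12

Enumerating: (b,c,a), (b,c,e), (b,d,a), (c,b,d), (e,c,b), (f,g,e), (g,e,a), (g,e,c), (g,f,a), (h,d,a), (h,g,e), (h,g,f).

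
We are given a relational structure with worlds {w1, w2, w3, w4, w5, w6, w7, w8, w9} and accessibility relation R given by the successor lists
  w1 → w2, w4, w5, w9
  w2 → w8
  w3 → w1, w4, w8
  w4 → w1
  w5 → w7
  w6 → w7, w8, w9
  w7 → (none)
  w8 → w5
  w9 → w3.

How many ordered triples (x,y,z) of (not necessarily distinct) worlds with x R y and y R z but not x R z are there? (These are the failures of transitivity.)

19

Enumerating: (w1,w2,w8), (w1,w4,w1), (w1,w5,w7), (w1,w9,w3), (w2,w8,w5), (w3,w1,w2), (w3,w1,w5), (w3,w1,w9), (w3,w8,w5), (w4,w1,w2), (w4,w1,w4), (w4,w1,w5), … and 7 more.
Total: 19.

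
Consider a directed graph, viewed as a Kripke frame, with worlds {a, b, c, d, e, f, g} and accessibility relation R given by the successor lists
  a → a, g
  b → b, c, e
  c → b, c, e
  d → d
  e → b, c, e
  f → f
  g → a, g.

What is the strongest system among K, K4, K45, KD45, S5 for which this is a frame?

Transitive (axiom 4): yes — every two-step R-path is closed by a direct edge.
Euclidean (axiom 5): yes — any two successors of a common world are R-related.
Serial (axiom D): yes — every world has a successor (e.g. a R a).
Reflexive (axiom T): yes — every world is R-related to itself.
So F validates K, K4, K45, KD45, S5. The strongest is S5.

S5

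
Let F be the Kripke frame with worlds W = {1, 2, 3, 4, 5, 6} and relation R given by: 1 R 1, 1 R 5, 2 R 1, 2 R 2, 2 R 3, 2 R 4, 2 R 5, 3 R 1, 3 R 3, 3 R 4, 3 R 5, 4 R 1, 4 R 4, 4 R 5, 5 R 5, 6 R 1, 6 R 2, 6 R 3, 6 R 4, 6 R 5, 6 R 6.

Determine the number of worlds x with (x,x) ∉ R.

0

R is reflexive; there are no such worlds.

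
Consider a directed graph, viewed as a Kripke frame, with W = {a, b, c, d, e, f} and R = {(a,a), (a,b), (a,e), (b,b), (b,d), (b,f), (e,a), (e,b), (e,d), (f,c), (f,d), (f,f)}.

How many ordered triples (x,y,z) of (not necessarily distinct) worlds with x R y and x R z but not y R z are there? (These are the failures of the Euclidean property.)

Enumerating: (a,b,a), (a,b,e), (a,e,e), (b,d,b), (b,d,d), (b,d,f), (b,f,b), (e,a,d), (e,b,a), (e,d,a), (e,d,b), (e,d,d), (f,c,c), (f,c,d), (f,c,f), (f,d,c), (f,d,d), (f,d,f).

18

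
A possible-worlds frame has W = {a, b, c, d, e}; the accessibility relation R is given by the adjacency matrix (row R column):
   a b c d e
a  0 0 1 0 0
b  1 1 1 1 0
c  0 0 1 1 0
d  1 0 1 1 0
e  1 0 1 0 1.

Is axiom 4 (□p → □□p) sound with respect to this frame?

Axiom 4 corresponds to the accessibility relation being transitive.
Transitive: no — a R c and c R d, but not a R d.

No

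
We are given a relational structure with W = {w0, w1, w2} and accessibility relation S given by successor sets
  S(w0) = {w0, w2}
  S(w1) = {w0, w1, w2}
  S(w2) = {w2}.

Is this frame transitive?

Transitive: yes — every two-step S-path is closed by a direct edge.

Yes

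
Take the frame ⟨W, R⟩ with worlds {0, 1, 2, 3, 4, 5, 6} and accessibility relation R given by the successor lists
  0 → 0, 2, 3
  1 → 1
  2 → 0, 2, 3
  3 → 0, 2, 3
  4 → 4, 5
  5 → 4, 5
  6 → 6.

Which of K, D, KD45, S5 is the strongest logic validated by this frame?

S5

Serial (axiom D): yes — every world has a successor (e.g. 0 R 0).
Euclidean (axiom 5): yes — any two successors of a common world are R-related.
Transitive (axiom 4): yes — every two-step R-path is closed by a direct edge.
Reflexive (axiom T): yes — every world is R-related to itself.
So F validates K, D, KD45, S5. The strongest is S5.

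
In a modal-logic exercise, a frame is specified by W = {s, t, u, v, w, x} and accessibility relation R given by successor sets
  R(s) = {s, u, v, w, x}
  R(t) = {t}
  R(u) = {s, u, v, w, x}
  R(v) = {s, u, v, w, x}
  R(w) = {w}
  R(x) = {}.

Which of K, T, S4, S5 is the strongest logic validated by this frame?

K

Reflexive (axiom T): no — x is not related to itself.
Transitive (axiom 4): yes — every two-step R-path is closed by a direct edge.
Euclidean (axiom 5): no — s R w and s R u, but not w R u.
So F validates K; T would additionally require R to be reflexive. The strongest is K.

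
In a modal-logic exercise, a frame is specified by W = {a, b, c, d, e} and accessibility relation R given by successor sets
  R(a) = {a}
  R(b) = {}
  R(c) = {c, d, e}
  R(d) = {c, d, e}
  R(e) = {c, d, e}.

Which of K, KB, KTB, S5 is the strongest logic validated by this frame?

KB

Symmetric (axiom B): yes — every pair in R has its reverse in R.
Reflexive (axiom T): no — b is not related to itself.
Euclidean (axiom 5): yes — any two successors of a common world are R-related.
So F validates K, KB; KTB would additionally require R to be reflexive. The strongest is KB.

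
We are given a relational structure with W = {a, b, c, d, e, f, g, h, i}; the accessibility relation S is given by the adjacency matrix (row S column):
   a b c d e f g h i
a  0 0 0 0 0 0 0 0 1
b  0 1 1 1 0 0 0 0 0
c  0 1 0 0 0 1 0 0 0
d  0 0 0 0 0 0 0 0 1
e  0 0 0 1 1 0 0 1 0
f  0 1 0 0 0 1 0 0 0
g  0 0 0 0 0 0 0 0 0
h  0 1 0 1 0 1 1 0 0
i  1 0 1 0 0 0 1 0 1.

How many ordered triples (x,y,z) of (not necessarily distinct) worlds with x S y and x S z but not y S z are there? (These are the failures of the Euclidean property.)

35

Enumerating: (b,c,c), (b,c,d), (b,d,b), (b,d,c), (b,d,d), (c,b,f), (e,d,d), (e,d,e), (e,d,h), (e,h,e), (e,h,h), (f,b,f), … and 23 more.
Total: 35.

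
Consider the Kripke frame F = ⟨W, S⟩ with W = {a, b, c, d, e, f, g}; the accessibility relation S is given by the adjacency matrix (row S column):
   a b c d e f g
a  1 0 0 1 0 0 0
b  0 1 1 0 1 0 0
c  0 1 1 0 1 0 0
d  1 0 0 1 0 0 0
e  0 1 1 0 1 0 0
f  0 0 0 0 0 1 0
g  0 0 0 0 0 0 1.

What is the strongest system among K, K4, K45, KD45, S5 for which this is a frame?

S5

Transitive (axiom 4): yes — every two-step S-path is closed by a direct edge.
Euclidean (axiom 5): yes — any two successors of a common world are S-related.
Serial (axiom D): yes — every world has a successor (e.g. a S a).
Reflexive (axiom T): yes — every world is S-related to itself.
So F validates K, K4, K45, KD45, S5. The strongest is S5.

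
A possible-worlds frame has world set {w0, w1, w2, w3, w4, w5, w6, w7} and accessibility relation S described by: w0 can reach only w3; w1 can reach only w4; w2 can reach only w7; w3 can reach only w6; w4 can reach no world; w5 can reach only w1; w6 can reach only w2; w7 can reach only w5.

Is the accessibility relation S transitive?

No

Transitive: no — w0 S w3 and w3 S w6, but not w0 S w6.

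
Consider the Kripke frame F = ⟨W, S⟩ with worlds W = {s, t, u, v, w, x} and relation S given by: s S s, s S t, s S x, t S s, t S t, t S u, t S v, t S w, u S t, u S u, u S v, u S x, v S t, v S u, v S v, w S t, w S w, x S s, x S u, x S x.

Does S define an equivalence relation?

No

Reflexive: yes — every world is S-related to itself.
Symmetric: yes — every pair in S has its reverse in S.
Transitive: no — s S t and t S u, but not s S u.
So S is not an equivalence relation.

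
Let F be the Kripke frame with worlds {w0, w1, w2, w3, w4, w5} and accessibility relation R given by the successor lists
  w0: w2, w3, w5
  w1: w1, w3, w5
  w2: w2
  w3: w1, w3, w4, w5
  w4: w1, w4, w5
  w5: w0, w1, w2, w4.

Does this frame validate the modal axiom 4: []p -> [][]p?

Axiom 4 corresponds to the accessibility relation being transitive.
Transitive: no — w0 R w3 and w3 R w1, but not w0 R w1.

No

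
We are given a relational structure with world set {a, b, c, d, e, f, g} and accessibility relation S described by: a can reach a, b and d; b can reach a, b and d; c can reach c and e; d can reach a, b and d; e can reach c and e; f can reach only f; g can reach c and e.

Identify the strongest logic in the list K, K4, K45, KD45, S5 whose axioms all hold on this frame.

Transitive (axiom 4): yes — every two-step S-path is closed by a direct edge.
Euclidean (axiom 5): yes — any two successors of a common world are S-related.
Serial (axiom D): yes — every world has a successor (e.g. a S a).
Reflexive (axiom T): no — g is not related to itself.
So F validates K, K4, K45, KD45; S5 would additionally require S to be reflexive. The strongest is KD45.

KD45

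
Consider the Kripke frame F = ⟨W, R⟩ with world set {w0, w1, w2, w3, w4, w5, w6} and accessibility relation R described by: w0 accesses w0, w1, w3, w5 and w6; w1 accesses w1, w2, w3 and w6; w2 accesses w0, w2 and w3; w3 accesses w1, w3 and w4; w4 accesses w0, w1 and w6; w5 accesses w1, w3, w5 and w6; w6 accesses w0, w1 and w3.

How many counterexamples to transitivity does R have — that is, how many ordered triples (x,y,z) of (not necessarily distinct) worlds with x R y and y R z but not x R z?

27

Enumerating: (w0,w1,w2), (w0,w3,w4), (w1,w2,w0), (w1,w3,w4), (w1,w6,w0), (w2,w0,w1), (w2,w0,w5), (w2,w0,w6), (w2,w3,w1), (w2,w3,w4), (w3,w1,w2), (w3,w1,w6), … and 15 more.
Total: 27.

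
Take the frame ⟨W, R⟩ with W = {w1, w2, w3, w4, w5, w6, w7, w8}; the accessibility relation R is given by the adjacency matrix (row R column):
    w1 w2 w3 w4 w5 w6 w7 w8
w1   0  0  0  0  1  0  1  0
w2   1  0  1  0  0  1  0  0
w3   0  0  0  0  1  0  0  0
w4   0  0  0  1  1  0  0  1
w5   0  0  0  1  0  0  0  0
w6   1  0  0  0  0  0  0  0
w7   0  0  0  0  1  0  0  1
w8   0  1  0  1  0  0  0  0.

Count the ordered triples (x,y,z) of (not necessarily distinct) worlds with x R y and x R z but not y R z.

24

Enumerating: (w1,w5,w5), (w1,w5,w7), (w1,w7,w7), (w2,w1,w1), (w2,w1,w3), (w2,w1,w6), (w2,w3,w1), (w2,w3,w3), (w2,w3,w6), (w2,w6,w3), (w2,w6,w6), (w3,w5,w5), … and 12 more.
Total: 24.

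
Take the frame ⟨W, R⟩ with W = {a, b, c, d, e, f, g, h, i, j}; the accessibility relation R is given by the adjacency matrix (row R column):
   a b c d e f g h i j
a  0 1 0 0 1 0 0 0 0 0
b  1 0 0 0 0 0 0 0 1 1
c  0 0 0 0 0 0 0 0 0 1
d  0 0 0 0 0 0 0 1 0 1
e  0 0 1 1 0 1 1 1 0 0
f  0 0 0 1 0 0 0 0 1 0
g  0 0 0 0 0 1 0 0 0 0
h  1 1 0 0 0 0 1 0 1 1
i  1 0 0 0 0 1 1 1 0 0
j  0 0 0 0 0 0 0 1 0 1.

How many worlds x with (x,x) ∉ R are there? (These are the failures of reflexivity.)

Enumerating: a, b, c, d, e, f, g, h, i.

9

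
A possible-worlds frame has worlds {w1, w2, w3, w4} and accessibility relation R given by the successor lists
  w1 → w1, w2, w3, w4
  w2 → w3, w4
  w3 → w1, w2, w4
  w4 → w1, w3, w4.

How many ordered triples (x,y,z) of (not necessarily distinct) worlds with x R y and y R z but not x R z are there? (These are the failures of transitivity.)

Enumerating: (w2,w3,w1), (w2,w3,w2), (w2,w4,w1), (w3,w1,w3), (w3,w2,w3), (w3,w4,w3), (w4,w1,w2), (w4,w3,w2).

8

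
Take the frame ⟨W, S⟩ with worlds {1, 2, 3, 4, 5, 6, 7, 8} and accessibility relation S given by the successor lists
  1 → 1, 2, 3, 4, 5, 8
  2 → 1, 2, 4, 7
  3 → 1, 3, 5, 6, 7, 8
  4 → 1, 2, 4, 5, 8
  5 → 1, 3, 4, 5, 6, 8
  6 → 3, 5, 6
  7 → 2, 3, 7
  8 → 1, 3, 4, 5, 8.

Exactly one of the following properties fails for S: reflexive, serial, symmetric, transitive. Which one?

transitive

Reflexive: yes — every world is S-related to itself.
Serial: yes — every world has a successor (e.g. 1 S 1).
Symmetric: yes — every pair in S has its reverse in S.
Transitive: no — 1 S 2 and 2 S 7, but not 1 S 7.
Only transitive fails.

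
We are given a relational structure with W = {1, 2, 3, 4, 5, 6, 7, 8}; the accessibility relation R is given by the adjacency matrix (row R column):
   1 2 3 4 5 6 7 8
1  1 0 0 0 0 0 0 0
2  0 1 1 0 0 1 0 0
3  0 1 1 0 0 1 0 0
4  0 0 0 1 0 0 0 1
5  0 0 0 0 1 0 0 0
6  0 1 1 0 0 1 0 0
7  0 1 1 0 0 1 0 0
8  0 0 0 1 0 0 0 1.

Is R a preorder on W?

No

Reflexive: no — 7 is not related to itself.
Transitive: yes — every two-step R-path is closed by a direct edge.
So R is not a preorder.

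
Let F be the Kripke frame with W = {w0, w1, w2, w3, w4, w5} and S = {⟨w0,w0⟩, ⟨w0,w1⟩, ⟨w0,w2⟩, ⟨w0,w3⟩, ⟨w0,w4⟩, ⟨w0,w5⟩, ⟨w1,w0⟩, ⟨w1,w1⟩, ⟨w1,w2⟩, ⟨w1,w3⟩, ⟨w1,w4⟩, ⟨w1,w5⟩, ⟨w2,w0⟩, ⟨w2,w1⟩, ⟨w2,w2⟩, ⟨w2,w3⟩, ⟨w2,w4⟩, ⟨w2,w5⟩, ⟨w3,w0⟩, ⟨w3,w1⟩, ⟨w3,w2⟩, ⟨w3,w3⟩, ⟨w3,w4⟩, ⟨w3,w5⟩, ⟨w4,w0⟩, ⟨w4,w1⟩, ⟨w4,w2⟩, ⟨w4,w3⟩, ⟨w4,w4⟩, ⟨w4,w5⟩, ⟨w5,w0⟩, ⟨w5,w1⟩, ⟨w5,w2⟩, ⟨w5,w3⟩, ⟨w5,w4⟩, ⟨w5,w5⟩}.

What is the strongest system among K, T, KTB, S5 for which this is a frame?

S5

Reflexive (axiom T): yes — every world is S-related to itself.
Symmetric (axiom B): yes — every pair in S has its reverse in S.
Euclidean (axiom 5): yes — any two successors of a common world are S-related.
So F validates K, T, KTB, S5. The strongest is S5.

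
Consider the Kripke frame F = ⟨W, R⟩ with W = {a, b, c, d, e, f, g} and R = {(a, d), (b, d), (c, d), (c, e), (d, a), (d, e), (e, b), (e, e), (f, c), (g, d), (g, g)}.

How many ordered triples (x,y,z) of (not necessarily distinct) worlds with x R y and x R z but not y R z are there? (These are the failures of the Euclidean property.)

12

Enumerating: (a,d,d), (b,d,d), (c,d,d), (c,e,d), (d,a,a), (d,a,e), (d,e,a), (e,b,b), (e,b,e), (f,c,c), (g,d,d), (g,d,g).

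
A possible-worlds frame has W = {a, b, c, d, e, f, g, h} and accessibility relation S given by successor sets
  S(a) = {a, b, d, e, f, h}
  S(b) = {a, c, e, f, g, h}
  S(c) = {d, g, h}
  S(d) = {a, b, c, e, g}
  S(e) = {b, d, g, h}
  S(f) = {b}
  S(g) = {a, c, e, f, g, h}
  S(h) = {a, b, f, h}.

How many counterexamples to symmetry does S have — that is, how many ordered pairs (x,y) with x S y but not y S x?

Enumerating: (a,e), (a,f), (b,c), (b,g), (c,h), (d,b), (d,g), (e,h), (g,a), (g,f), (g,h), (h,f).

12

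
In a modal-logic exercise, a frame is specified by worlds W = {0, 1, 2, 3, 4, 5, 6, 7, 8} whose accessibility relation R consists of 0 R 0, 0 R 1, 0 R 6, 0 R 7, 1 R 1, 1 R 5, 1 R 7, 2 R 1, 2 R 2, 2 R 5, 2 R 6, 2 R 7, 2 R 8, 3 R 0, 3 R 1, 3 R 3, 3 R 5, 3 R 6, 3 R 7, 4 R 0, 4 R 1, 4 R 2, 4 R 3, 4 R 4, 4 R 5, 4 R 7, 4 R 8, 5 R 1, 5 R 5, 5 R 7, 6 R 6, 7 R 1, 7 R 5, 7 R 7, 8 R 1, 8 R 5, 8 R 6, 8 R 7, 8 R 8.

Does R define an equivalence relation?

No

Reflexive: yes — every world is R-related to itself.
Symmetric: no — 0 R 1 but not 1 R 0.
Transitive: no — 0 R 1 and 1 R 5, but not 0 R 5.
So R is not an equivalence relation.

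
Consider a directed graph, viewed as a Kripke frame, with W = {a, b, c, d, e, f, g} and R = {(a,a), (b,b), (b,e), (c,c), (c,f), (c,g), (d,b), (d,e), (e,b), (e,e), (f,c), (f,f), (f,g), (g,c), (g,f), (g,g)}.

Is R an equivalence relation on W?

Reflexive: no — d is not related to itself.
Symmetric: no — d R b but not b R d.
Transitive: yes — every two-step R-path is closed by a direct edge.
So R is not an equivalence relation.

No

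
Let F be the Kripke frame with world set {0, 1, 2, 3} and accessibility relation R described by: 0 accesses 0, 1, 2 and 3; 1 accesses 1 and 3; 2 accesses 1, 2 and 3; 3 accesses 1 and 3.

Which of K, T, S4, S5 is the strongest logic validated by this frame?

Reflexive (axiom T): yes — every world is R-related to itself.
Transitive (axiom 4): yes — every two-step R-path is closed by a direct edge.
Euclidean (axiom 5): no — 0 R 1 and 0 R 2, but not 1 R 2.
So F validates K, T, S4; S5 would additionally require R to be Euclidean. The strongest is S4.

S4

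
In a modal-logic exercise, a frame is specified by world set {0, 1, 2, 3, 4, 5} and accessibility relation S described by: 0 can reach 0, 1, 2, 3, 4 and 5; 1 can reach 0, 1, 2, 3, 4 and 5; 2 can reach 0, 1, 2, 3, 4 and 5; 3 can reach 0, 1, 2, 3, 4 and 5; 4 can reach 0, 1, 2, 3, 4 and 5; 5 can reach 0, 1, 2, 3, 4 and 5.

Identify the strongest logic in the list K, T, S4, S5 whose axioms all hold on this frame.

Reflexive (axiom T): yes — every world is S-related to itself.
Transitive (axiom 4): yes — every two-step S-path is closed by a direct edge.
Euclidean (axiom 5): yes — any two successors of a common world are S-related.
So F validates K, T, S4, S5. The strongest is S5.

S5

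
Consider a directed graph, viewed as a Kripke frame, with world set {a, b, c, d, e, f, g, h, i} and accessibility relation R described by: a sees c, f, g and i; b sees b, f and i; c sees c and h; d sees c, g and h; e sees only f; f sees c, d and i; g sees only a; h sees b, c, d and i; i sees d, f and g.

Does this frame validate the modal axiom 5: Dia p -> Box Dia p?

No

Axiom 5 corresponds to the accessibility relation being Euclidean.
Euclidean: no — a R c and a R f, but not c R f.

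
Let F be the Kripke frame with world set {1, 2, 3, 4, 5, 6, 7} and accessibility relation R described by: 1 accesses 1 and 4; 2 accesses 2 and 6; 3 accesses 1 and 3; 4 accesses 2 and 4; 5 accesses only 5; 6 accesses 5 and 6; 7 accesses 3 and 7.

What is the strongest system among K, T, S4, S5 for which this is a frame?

Reflexive (axiom T): yes — every world is R-related to itself.
Transitive (axiom 4): no — 1 R 4 and 4 R 2, but not 1 R 2.
Euclidean (axiom 5): no — 1 R 4 and 1 R 1, but not 4 R 1.
So F validates K, T; S4 would additionally require R to be transitive. The strongest is T.

T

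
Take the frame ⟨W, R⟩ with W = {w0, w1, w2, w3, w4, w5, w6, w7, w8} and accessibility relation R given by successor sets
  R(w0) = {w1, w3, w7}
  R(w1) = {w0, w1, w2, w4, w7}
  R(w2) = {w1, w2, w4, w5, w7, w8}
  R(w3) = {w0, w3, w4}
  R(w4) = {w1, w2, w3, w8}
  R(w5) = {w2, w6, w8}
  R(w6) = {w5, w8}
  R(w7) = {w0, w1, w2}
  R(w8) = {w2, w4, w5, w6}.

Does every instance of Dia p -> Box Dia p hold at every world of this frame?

By correspondence theory, 5 is valid on a frame iff R is Euclidean.
Euclidean: no — w0 R w1 and w0 R w3, but not w1 R w3.

No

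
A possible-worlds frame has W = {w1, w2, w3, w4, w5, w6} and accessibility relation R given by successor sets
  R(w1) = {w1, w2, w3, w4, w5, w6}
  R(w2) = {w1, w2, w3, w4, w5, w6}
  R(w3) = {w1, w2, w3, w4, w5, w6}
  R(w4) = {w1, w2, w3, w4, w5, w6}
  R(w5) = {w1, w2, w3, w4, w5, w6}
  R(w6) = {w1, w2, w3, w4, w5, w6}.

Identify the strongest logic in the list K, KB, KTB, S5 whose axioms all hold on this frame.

Symmetric (axiom B): yes — every pair in R has its reverse in R.
Reflexive (axiom T): yes — every world is R-related to itself.
Euclidean (axiom 5): yes — any two successors of a common world are R-related.
So F validates K, KB, KTB, S5. The strongest is S5.

S5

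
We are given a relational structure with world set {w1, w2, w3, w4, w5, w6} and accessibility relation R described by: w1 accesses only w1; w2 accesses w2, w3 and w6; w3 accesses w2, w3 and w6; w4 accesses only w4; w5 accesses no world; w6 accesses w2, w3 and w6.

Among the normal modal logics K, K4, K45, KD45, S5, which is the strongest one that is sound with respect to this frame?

Transitive (axiom 4): yes — every two-step R-path is closed by a direct edge.
Euclidean (axiom 5): yes — any two successors of a common world are R-related.
Serial (axiom D): no — w5 has no R-successor.
Reflexive (axiom T): no — w5 is not related to itself.
So F validates K, K4, K45; KD45 would additionally require R to be serial. The strongest is K45.

K45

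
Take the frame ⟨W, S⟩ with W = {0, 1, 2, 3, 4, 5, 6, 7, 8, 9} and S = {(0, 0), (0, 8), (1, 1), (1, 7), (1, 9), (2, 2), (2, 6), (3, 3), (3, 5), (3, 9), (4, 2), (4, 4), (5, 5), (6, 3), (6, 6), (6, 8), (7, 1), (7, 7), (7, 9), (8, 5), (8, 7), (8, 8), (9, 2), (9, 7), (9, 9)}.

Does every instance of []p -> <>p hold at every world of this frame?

Yes

Axiom D corresponds to the accessibility relation being serial.
Serial: yes — every world has a successor (e.g. 0 S 0).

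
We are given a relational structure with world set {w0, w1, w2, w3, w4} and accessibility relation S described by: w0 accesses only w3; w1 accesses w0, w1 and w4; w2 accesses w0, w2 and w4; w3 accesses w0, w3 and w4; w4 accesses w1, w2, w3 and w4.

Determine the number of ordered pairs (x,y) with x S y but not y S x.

Enumerating: (w1,w0), (w2,w0).

2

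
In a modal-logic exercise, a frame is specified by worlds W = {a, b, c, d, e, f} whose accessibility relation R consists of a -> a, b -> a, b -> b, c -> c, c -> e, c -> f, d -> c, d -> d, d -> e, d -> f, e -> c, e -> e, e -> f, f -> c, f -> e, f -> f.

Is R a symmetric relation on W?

Symmetric: no — b R a but not a R b.

No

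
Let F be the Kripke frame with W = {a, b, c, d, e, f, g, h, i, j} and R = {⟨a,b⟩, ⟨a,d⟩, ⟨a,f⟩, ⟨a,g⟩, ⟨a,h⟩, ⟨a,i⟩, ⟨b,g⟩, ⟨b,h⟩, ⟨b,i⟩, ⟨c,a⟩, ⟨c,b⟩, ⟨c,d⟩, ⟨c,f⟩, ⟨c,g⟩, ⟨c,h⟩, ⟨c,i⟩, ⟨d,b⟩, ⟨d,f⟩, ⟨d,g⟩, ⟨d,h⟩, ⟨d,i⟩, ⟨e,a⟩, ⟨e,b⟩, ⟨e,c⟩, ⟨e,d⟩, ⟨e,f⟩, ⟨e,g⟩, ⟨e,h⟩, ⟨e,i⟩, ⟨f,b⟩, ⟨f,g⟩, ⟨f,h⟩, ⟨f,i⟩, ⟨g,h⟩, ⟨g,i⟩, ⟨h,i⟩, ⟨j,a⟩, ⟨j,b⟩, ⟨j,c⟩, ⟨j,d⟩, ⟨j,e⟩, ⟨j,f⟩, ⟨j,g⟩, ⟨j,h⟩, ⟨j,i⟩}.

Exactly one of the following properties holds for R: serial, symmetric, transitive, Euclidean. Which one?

transitive

Serial: no — i has no R-successor.
Symmetric: no — a R b but not b R a.
Transitive: yes — every two-step R-path is closed by a direct edge.
Euclidean: no — a R b and a R d, but not b R d.
Only transitive holds.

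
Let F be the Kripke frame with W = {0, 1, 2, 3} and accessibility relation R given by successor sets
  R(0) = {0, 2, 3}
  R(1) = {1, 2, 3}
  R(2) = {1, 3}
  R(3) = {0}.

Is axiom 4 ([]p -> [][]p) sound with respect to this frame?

No

By correspondence theory, 4 is valid on a frame iff R is transitive.
Transitive: no — 0 R 2 and 2 R 1, but not 0 R 1.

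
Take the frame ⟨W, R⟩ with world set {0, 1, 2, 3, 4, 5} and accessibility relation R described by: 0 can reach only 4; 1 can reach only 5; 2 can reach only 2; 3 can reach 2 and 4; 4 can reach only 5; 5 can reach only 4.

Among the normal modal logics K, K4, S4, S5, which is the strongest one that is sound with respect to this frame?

Transitive (axiom 4): no — 0 R 4 and 4 R 5, but not 0 R 5.
Reflexive (axiom T): no — 0 is not related to itself.
Euclidean (axiom 5): no — 3 R 2 and 3 R 4, but not 2 R 4.
So F validates K; K4 would additionally require R to be transitive. The strongest is K.

K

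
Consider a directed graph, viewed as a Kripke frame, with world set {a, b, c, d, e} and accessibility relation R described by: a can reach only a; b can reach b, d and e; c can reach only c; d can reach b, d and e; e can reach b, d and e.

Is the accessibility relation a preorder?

Yes

Reflexive: yes — every world is R-related to itself.
Transitive: yes — every two-step R-path is closed by a direct edge.
So R is a preorder.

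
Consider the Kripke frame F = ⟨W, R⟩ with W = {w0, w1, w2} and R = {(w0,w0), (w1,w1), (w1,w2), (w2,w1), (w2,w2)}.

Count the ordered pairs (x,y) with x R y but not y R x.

R is symmetric; there are no such tuples.

0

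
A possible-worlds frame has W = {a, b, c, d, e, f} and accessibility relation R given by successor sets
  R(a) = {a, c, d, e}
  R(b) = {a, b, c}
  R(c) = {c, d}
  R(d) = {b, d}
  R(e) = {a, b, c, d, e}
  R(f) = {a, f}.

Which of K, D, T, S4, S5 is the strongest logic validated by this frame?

Serial (axiom D): yes — every world has a successor (e.g. a R a).
Reflexive (axiom T): yes — every world is R-related to itself.
Transitive (axiom 4): no — a R d and d R b, but not a R b.
Euclidean (axiom 5): no — a R c and a R e, but not c R e.
So F validates K, D, T; S4 would additionally require R to be transitive. The strongest is T.

T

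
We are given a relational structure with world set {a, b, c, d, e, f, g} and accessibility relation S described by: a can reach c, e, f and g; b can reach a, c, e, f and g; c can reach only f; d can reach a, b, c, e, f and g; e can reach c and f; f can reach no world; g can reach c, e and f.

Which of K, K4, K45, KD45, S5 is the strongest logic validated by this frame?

Transitive (axiom 4): yes — every two-step S-path is closed by a direct edge.
Euclidean (axiom 5): no — a S c and a S e, but not c S e.
Serial (axiom D): no — f has no S-successor.
Reflexive (axiom T): no — a is not related to itself.
So F validates K, K4; K45 would additionally require S to be Euclidean. The strongest is K4.

K4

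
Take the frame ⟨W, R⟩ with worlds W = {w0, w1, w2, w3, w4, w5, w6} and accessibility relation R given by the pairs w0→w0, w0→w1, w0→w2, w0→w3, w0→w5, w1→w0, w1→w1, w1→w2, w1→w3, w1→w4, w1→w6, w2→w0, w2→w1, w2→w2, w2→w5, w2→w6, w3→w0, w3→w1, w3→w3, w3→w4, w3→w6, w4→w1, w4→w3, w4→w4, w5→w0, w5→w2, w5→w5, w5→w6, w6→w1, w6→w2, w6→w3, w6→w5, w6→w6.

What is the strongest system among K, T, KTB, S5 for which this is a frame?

KTB

Reflexive (axiom T): yes — every world is R-related to itself.
Symmetric (axiom B): yes — every pair in R has its reverse in R.
Euclidean (axiom 5): no — w0 R w1 and w0 R w5, but not w1 R w5.
So F validates K, T, KTB; S5 would additionally require R to be Euclidean. The strongest is KTB.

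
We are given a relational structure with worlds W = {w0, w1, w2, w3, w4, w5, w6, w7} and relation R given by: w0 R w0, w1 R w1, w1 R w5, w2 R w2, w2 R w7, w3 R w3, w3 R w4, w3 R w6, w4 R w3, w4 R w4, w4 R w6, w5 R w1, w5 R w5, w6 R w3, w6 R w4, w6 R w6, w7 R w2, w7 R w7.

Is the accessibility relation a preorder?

Reflexive: yes — every world is R-related to itself.
Transitive: yes — every two-step R-path is closed by a direct edge.
So R is a preorder.

Yes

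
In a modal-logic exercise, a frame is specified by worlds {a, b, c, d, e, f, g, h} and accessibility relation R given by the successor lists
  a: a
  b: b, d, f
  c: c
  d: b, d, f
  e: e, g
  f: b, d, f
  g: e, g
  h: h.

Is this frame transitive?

Yes

Transitive: yes — every two-step R-path is closed by a direct edge.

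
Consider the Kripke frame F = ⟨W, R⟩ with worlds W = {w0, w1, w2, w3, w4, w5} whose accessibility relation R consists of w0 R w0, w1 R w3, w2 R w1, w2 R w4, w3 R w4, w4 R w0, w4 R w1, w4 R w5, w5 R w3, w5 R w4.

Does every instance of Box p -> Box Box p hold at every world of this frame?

By correspondence theory, 4 is valid on a frame iff R is transitive.
Transitive: no — w1 R w3 and w3 R w4, but not w1 R w4.

No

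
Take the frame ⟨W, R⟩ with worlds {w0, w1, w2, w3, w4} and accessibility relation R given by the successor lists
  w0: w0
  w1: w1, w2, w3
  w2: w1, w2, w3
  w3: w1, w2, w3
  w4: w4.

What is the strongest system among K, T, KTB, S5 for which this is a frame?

S5

Reflexive (axiom T): yes — every world is R-related to itself.
Symmetric (axiom B): yes — every pair in R has its reverse in R.
Euclidean (axiom 5): yes — any two successors of a common world are R-related.
So F validates K, T, KTB, S5. The strongest is S5.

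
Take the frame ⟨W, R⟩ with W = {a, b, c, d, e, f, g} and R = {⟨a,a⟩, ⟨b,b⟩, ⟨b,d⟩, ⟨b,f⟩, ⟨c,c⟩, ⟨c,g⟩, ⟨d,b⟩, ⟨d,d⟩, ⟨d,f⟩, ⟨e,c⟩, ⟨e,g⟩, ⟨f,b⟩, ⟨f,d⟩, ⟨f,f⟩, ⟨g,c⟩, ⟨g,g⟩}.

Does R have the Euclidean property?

Euclidean: yes — any two successors of a common world are R-related.

Yes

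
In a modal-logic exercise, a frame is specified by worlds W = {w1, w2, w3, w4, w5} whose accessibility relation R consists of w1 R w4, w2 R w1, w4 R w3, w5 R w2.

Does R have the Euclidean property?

No

Euclidean: no — w1 R w4 and w1 R w4, but not w4 R w4.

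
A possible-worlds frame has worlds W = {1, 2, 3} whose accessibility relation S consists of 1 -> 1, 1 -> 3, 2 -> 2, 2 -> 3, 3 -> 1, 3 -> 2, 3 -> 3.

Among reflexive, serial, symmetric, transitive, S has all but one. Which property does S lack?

Reflexive: yes — every world is S-related to itself.
Serial: yes — every world has a successor (e.g. 1 S 1).
Symmetric: yes — every pair in S has its reverse in S.
Transitive: no — 1 S 3 and 3 S 2, but not 1 S 2.
Only transitive fails.

transitive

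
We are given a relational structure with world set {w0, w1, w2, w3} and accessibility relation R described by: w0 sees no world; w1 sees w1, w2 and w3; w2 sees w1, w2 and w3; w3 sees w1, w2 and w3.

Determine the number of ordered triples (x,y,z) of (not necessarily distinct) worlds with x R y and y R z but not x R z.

0

R is transitive; there are no such tuples.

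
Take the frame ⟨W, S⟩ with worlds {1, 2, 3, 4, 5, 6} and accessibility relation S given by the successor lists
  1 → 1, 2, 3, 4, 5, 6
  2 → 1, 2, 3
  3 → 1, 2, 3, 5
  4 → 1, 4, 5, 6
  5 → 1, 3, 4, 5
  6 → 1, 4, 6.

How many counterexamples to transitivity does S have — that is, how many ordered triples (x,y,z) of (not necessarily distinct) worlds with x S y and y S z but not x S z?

Enumerating: (2,1,4), (2,1,5), (2,1,6), (2,3,5), (3,1,4), (3,1,6), (3,5,4), (4,1,2), (4,1,3), (4,5,3), (5,1,2), (5,1,6), (5,3,2), (5,4,6), (6,1,2), (6,1,3), (6,1,5), (6,4,5).

18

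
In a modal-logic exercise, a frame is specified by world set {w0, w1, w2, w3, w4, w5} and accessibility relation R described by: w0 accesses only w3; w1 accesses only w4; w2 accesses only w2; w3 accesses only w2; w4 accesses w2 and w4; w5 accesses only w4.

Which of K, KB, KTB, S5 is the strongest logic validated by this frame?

K

Symmetric (axiom B): no — w0 R w3 but not w3 R w0.
Reflexive (axiom T): no — w0 is not related to itself.
Euclidean (axiom 5): no — w0 R w3 and w0 R w3, but not w3 R w3.
So F validates K; KB would additionally require R to be symmetric. The strongest is K.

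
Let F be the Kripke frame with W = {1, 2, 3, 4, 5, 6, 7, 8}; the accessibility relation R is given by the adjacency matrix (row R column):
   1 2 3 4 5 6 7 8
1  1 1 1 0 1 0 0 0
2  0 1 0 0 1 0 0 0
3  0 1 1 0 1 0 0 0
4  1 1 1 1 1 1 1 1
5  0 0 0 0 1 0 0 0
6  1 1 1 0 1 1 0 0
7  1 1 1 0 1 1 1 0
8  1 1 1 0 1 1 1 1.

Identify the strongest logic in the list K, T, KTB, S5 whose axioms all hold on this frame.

T

Reflexive (axiom T): yes — every world is R-related to itself.
Symmetric (axiom B): no — 1 R 2 but not 2 R 1.
Euclidean (axiom 5): no — 1 R 2 and 1 R 3, but not 2 R 3.
So F validates K, T; KTB would additionally require R to be symmetric. The strongest is T.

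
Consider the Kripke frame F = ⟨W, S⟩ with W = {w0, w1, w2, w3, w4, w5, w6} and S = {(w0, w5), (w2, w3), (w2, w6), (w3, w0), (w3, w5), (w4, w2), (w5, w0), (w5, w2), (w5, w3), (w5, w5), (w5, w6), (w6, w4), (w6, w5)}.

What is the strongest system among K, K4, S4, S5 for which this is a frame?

Transitive (axiom 4): no — w0 S w5 and w5 S w2, but not w0 S w2.
Reflexive (axiom T): no — w0 is not related to itself.
Euclidean (axiom 5): no — w2 S w3 and w2 S w6, but not w3 S w6.
So F validates K; K4 would additionally require S to be transitive. The strongest is K.

K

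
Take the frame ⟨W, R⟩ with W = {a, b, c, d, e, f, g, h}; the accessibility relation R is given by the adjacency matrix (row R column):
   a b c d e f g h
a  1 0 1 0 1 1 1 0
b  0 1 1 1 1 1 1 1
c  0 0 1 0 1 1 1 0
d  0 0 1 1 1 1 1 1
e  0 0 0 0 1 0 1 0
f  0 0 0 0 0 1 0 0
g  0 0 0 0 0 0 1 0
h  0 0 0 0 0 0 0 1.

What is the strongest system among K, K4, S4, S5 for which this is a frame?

Transitive (axiom 4): yes — every two-step R-path is closed by a direct edge.
Reflexive (axiom T): yes — every world is R-related to itself.
Euclidean (axiom 5): no — a R e and a R c, but not e R c.
So F validates K, K4, S4; S5 would additionally require R to be Euclidean. The strongest is S4.

S4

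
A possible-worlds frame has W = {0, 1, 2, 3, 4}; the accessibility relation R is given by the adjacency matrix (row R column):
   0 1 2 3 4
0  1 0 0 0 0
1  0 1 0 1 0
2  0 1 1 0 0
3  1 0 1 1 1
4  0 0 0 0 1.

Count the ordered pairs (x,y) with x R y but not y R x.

5

Enumerating: (1,3), (2,1), (3,0), (3,2), (3,4).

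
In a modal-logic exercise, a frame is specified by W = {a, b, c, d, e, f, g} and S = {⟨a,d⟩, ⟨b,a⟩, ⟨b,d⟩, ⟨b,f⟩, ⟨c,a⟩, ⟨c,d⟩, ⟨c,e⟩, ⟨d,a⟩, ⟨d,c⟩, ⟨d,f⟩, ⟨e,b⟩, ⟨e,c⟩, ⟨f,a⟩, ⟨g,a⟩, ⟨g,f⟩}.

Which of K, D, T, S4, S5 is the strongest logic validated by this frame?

D

Serial (axiom D): yes — every world has a successor (e.g. a S d).
Reflexive (axiom T): no — a is not related to itself.
Transitive (axiom 4): no — a S d and d S c, but not a S c.
Euclidean (axiom 5): no — b S a and b S f, but not a S f.
So F validates K, D; T would additionally require S to be reflexive. The strongest is D.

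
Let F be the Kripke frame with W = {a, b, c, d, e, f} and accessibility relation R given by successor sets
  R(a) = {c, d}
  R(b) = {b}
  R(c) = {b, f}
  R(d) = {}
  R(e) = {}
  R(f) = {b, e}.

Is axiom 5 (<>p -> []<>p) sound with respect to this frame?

No

Axiom 5 corresponds to the accessibility relation being Euclidean.
Euclidean: no — a R c and a R d, but not c R d.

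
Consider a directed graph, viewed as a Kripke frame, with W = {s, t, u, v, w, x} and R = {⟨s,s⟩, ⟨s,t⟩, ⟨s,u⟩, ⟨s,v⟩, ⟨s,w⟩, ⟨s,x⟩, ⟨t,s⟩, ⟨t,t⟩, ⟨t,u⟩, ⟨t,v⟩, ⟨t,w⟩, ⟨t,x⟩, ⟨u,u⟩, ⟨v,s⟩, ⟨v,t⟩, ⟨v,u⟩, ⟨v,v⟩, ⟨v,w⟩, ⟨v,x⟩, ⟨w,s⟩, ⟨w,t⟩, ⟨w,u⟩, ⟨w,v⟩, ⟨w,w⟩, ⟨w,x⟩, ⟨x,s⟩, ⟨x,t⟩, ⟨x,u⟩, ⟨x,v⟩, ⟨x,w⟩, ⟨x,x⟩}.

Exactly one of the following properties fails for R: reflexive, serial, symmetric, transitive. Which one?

Reflexive: yes — every world is R-related to itself.
Serial: yes — every world has a successor (e.g. s R s).
Symmetric: no — s R u but not u R s.
Transitive: yes — every two-step R-path is closed by a direct edge.
Only symmetric fails.

symmetric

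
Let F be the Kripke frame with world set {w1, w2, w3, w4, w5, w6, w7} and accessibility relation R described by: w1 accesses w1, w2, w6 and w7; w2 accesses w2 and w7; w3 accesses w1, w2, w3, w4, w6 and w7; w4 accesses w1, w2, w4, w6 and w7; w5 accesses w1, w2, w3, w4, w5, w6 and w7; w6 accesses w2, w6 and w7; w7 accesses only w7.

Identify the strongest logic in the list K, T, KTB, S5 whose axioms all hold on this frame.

T

Reflexive (axiom T): yes — every world is R-related to itself.
Symmetric (axiom B): no — w1 R w2 but not w2 R w1.
Euclidean (axiom 5): no — w1 R w2 and w1 R w6, but not w2 R w6.
So F validates K, T; KTB would additionally require R to be symmetric. The strongest is T.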